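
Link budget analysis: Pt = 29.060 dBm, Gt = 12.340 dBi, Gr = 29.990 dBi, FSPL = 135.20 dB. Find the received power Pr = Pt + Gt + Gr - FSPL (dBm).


Pr = 29.060 + 12.340 + 29.990 - 135.20 = -63.81 dBm

-63.81 dBm


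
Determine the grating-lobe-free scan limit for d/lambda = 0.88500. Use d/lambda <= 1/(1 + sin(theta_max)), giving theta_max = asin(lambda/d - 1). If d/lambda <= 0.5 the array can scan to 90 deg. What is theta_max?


lambda/d - 1 = 1/0.88500 - 1 = 0.1299435
theta_max = asin(0.1299435) = 7.466 deg

7.466 deg


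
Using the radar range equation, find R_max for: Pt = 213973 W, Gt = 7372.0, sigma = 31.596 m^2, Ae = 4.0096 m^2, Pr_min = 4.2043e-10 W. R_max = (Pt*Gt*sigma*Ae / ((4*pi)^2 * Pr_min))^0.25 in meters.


R^4 = 213973*7372.0*31.596*4.0096 / ((4*pi)^2 * 4.2043e-10) = 3.009983e+18
R_max = 3.009983e+18^0.25 = 41652 m

41652 m


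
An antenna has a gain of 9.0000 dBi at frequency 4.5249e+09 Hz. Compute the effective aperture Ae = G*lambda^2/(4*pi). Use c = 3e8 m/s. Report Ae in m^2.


lambda = c / f = 3.0000e+08 / 4.5249e+09 = 0.06629981 m
G_linear = 10^(9.0000/10) = 7.943282
Ae = G_linear * lambda^2 / (4*pi) = 7.943282 * 0.06629981^2 / (4*pi) = 2.779e-03 m^2

2.779e-03 m^2


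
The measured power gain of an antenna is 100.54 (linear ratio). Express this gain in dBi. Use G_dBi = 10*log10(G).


G_dBi = 10 * log10(100.54) = 20.02 dBi

20.02 dBi


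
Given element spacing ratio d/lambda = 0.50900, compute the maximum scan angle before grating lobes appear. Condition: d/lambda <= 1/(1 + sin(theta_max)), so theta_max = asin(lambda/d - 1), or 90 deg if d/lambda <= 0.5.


lambda/d - 1 = 1/0.50900 - 1 = 0.9646365
theta_max = asin(0.9646365) = 74.72 deg

74.72 deg


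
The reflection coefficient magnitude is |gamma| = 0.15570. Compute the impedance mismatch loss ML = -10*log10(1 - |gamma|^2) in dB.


ML = -10 * log10(1 - 0.15570^2) = -10 * log10(0.97575751) = 0.1066 dB

0.1066 dB


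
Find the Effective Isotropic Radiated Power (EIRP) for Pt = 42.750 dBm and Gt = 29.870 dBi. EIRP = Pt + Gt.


EIRP = Pt + Gt = 42.750 + 29.870 = 72.62 dBm

72.62 dBm


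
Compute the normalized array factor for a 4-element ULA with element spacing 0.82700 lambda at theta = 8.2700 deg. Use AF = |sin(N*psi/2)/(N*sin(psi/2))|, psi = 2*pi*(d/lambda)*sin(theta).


psi = 2*pi*0.82700*sin(8.2700 deg) = 0.7474105 rad
AF = |sin(4*0.7474105/2) / (4*sin(0.7474105/2))| = 0.6828

0.6828


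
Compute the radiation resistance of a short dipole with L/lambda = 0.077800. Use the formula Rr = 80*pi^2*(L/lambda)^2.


Rr = 80 * pi^2 * (0.077800)^2 = 80 * 9.869604 * 6.052840e-03 = 4.779 ohm

4.779 ohm


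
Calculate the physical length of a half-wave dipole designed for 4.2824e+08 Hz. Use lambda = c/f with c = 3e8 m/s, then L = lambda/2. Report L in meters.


lambda = c / f = 3.0000e+08 / 4.2824e+08 = 0.7005418 m
L = lambda / 2 = 0.7005418 / 2 = 0.3503 m

0.3503 m


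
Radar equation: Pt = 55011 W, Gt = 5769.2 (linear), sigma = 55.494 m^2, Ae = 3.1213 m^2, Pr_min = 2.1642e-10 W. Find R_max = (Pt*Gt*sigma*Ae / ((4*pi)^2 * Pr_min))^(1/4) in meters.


R^4 = 55011*5769.2*55.494*3.1213 / ((4*pi)^2 * 2.1642e-10) = 1.608531e+18
R_max = 1.608531e+18^0.25 = 35613 m

35613 m


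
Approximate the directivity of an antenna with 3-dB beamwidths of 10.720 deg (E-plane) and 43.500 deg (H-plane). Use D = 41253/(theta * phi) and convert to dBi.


D_linear = 41253 / (10.720 * 43.500) = 88.46500
D_dBi = 10 * log10(88.46500) = 19.47 dBi

19.47 dBi


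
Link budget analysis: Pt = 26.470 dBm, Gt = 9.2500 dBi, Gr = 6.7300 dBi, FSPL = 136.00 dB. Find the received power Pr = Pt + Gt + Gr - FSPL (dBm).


Pr = 26.470 + 9.2500 + 6.7300 - 136.00 = -93.55 dBm

-93.55 dBm


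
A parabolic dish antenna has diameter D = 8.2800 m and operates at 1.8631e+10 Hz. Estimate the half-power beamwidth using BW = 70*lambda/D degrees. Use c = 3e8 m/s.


lambda = c / f = 3.0000e+08 / 1.8631e+10 = 0.01610220 m
BW = 70 * 0.01610220 / 8.2800 = 0.1361 deg

0.1361 deg


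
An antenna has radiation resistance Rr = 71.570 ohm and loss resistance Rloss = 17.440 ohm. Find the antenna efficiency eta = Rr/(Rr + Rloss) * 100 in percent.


eta = 71.570 / (71.570 + 17.440) * 100 = 80.41%

80.41%


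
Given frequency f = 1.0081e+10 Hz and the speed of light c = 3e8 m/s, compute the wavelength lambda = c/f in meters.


lambda = c / f = 3.0000e+08 / 1.0081e+10 = 0.02976 m

0.02976 m


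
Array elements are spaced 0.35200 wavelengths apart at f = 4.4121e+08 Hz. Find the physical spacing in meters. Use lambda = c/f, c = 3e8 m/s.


lambda = c / f = 3.0000e+08 / 4.4121e+08 = 0.6799483 m
d = 0.35200 * 0.6799483 = 0.2393 m

0.2393 m


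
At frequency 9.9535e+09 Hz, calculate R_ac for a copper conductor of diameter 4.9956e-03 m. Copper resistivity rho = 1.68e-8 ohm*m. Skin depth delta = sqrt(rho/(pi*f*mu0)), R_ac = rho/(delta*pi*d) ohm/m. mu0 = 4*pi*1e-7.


delta = sqrt(1.68e-8 / (pi * 9.9535e+09 * 4*pi*1e-7)) = 6.538631e-07 m
R_ac = 1.68e-8 / (6.538631e-07 * pi * 4.9956e-03) = 1.637 ohm/m

1.637 ohm/m


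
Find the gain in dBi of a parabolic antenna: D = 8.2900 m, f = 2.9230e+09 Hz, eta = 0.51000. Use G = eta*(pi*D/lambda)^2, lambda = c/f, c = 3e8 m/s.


lambda = c / f = 3.0000e+08 / 2.9230e+09 = 0.1026343 m
G_linear = 0.51000 * (pi * 8.2900 / 0.1026343)^2 = 32839.30
G_dBi = 10 * log10(32839.30) = 45.16 dBi

45.16 dBi


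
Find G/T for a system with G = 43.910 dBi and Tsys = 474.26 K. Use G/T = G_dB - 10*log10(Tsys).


G/T = 43.910 - 10*log10(474.26) = 43.910 - 26.76016 = 17.15 dB/K

17.15 dB/K


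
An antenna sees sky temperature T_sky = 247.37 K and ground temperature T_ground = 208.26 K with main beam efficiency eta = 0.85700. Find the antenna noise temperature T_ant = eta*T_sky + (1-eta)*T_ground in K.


T_ant = 0.85700 * 247.37 + (1 - 0.85700) * 208.26 = 241.8 K

241.8 K


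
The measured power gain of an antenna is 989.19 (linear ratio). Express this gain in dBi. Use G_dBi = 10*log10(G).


G_dBi = 10 * log10(989.19) = 29.95 dBi

29.95 dBi


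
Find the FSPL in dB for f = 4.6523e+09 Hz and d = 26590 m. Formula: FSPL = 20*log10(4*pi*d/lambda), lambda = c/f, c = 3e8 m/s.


lambda = c / f = 3.0000e+08 / 4.6523e+09 = 0.06448423 m
FSPL = 20 * log10(4*pi*26590/0.06448423) = 134.3 dB

134.3 dB


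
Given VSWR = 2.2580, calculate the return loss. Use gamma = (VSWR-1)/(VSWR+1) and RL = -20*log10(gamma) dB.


gamma = (2.2580 - 1) / (2.2580 + 1) = 0.3861265
RL = -20 * log10(0.3861265) = 8.265 dB

8.265 dB


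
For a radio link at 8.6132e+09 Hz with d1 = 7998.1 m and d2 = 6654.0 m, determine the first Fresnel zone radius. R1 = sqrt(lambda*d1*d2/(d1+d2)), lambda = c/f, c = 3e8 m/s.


lambda = c / f = 3.0000e+08 / 8.6132e+09 = 0.03483026 m
R1 = sqrt(0.03483026 * 7998.1 * 6654.0 / (7998.1 + 6654.0)) = 11.25 m

11.25 m


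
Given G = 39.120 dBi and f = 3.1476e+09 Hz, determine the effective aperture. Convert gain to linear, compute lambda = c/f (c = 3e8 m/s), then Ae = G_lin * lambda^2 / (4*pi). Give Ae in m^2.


lambda = c / f = 3.0000e+08 / 3.1476e+09 = 0.09531071 m
G_linear = 10^(39.120/10) = 8165.824
Ae = G_linear * lambda^2 / (4*pi) = 8165.824 * 0.09531071^2 / (4*pi) = 5.903 m^2

5.903 m^2


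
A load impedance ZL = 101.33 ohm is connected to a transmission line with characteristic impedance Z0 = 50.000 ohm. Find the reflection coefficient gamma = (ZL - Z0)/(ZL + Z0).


gamma = (101.33 - 50.000) / (101.33 + 50.000) = 0.3392

0.3392


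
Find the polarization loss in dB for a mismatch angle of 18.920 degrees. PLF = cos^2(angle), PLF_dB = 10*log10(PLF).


PLF_linear = cos^2(18.920 deg) = 0.8948635
PLF_dB = 10 * log10(0.8948635) = -0.4824 dB

-0.4824 dB


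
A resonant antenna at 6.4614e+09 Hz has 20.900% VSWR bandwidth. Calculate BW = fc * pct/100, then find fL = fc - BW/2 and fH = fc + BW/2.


BW = 6.4614e+09 * 20.900/100 = 1.350433e+09 Hz
fL = 6.4614e+09 - 1.350433e+09/2 = 5.786e+09 Hz
fH = 6.4614e+09 + 1.350433e+09/2 = 7.137e+09 Hz

BW=1.350e+09 Hz, fL=5.786e+09 Hz, fH=7.137e+09 Hz


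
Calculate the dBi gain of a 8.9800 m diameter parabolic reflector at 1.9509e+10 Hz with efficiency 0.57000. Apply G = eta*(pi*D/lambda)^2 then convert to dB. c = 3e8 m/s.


lambda = c / f = 3.0000e+08 / 1.9509e+10 = 0.01537752 m
G_linear = 0.57000 * (pi * 8.9800 / 0.01537752)^2 = 1.918469e+06
G_dBi = 10 * log10(1.918469e+06) = 62.83 dBi

62.83 dBi


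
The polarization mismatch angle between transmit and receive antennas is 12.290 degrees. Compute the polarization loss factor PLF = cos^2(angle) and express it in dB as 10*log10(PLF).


PLF_linear = cos^2(12.290 deg) = 0.9546907
PLF_dB = 10 * log10(0.9546907) = -0.2014 dB

-0.2014 dB


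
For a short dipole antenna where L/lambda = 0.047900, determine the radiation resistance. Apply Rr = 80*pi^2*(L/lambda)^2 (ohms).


Rr = 80 * pi^2 * (0.047900)^2 = 80 * 9.869604 * 2.294410e-03 = 1.812 ohm

1.812 ohm


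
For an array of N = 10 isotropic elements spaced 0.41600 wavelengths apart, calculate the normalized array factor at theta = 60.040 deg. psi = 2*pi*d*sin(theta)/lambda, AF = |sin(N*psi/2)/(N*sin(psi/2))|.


psi = 2*pi*0.41600*sin(60.040 deg) = 2.264533 rad
AF = |sin(10*2.264533/2) / (10*sin(2.264533/2))| = 0.1046

0.1046


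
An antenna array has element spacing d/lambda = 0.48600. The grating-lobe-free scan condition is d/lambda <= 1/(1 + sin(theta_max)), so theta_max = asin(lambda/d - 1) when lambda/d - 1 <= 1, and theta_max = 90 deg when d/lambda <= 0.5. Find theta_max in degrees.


lambda/d - 1 = 1/0.48600 - 1 = 1.057613 >= 1
d/lambda <= 0.5, so the array can scan to endfire without grating lobes: theta_max = 90 deg

90 deg


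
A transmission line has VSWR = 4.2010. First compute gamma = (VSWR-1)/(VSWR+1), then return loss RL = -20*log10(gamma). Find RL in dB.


gamma = (4.2010 - 1) / (4.2010 + 1) = 0.6154586
RL = -20 * log10(0.6154586) = 4.216 dB

4.216 dB


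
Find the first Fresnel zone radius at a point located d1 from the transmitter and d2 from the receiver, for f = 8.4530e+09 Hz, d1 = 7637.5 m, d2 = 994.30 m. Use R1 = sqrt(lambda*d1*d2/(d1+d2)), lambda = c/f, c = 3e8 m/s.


lambda = c / f = 3.0000e+08 / 8.4530e+09 = 0.03549036 m
R1 = sqrt(0.03549036 * 7637.5 * 994.30 / (7637.5 + 994.30)) = 5.588 m

5.588 m


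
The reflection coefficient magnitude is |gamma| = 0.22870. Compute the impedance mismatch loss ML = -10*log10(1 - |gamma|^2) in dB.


ML = -10 * log10(1 - 0.22870^2) = -10 * log10(0.94769631) = 0.2333 dB

0.2333 dB


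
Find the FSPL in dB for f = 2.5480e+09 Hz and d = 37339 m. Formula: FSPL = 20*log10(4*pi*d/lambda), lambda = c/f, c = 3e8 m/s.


lambda = c / f = 3.0000e+08 / 2.5480e+09 = 0.1177394 m
FSPL = 20 * log10(4*pi*37339/0.1177394) = 132.0 dB

132.0 dB


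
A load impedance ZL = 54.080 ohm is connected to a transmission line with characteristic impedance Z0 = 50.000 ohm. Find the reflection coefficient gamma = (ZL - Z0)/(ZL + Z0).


gamma = (54.080 - 50.000) / (54.080 + 50.000) = 0.03920

0.03920


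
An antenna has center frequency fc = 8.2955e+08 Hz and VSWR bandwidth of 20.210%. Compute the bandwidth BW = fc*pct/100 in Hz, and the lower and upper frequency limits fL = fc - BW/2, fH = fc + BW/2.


BW = 8.2955e+08 * 20.210/100 = 1.676521e+08 Hz
fL = 8.2955e+08 - 1.676521e+08/2 = 7.457e+08 Hz
fH = 8.2955e+08 + 1.676521e+08/2 = 9.134e+08 Hz

BW=1.677e+08 Hz, fL=7.457e+08 Hz, fH=9.134e+08 Hz


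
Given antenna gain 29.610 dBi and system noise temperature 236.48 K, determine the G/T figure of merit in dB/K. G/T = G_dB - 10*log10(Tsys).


G/T = 29.610 - 10*log10(236.48) = 29.610 - 23.73794 = 5.872 dB/K

5.872 dB/K


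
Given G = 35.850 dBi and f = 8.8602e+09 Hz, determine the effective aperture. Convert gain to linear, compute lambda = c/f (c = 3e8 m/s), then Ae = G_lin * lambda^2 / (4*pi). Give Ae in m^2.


lambda = c / f = 3.0000e+08 / 8.8602e+09 = 0.03385928 m
G_linear = 10^(35.850/10) = 3845.918
Ae = G_linear * lambda^2 / (4*pi) = 3845.918 * 0.03385928^2 / (4*pi) = 0.3509 m^2

0.3509 m^2


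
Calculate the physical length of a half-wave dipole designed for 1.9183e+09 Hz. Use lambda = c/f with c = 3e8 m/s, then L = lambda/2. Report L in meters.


lambda = c / f = 3.0000e+08 / 1.9183e+09 = 0.1563885 m
L = lambda / 2 = 0.1563885 / 2 = 0.07819 m

0.07819 m


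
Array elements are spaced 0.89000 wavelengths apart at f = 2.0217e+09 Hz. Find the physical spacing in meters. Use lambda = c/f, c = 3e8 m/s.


lambda = c / f = 3.0000e+08 / 2.0217e+09 = 0.1483900 m
d = 0.89000 * 0.1483900 = 0.1321 m

0.1321 m


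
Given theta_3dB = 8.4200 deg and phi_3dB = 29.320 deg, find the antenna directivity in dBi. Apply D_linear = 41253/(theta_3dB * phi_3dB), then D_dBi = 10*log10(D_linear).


D_linear = 41253 / (8.4200 * 29.320) = 167.1012
D_dBi = 10 * log10(167.1012) = 22.23 dBi

22.23 dBi


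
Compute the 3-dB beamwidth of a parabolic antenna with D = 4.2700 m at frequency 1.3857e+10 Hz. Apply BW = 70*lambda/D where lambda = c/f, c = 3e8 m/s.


lambda = c / f = 3.0000e+08 / 1.3857e+10 = 0.02164971 m
BW = 70 * 0.02164971 / 4.2700 = 0.3549 deg

0.3549 deg


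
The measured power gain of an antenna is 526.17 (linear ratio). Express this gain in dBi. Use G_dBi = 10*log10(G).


G_dBi = 10 * log10(526.17) = 27.21 dBi

27.21 dBi


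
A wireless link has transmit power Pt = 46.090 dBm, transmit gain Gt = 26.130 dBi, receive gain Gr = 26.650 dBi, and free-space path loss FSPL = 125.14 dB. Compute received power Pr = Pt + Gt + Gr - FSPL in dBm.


Pr = 46.090 + 26.130 + 26.650 - 125.14 = -26.27 dBm

-26.27 dBm


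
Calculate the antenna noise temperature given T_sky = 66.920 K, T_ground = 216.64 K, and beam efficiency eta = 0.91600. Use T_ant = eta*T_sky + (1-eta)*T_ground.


T_ant = 0.91600 * 66.920 + (1 - 0.91600) * 216.64 = 79.50 K

79.50 K


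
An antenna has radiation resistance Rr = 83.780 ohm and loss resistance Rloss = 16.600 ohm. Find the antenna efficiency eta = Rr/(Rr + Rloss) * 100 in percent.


eta = 83.780 / (83.780 + 16.600) * 100 = 83.46%

83.46%


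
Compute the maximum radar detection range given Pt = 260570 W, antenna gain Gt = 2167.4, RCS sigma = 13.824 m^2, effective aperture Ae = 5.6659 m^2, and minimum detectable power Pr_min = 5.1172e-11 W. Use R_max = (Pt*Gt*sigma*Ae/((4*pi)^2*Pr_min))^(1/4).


R^4 = 260570*2167.4*13.824*5.6659 / ((4*pi)^2 * 5.1172e-11) = 5.474116e+18
R_max = 5.474116e+18^0.25 = 48370 m

48370 m


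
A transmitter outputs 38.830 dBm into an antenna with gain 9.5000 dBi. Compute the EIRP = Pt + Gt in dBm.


EIRP = Pt + Gt = 38.830 + 9.5000 = 48.33 dBm

48.33 dBm


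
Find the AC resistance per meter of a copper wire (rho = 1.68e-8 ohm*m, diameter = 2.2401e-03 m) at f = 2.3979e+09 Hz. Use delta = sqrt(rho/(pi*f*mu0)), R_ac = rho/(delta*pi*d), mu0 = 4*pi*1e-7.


delta = sqrt(1.68e-8 / (pi * 2.3979e+09 * 4*pi*1e-7)) = 1.332169e-06 m
R_ac = 1.68e-8 / (1.332169e-06 * pi * 2.2401e-03) = 1.792 ohm/m

1.792 ohm/m


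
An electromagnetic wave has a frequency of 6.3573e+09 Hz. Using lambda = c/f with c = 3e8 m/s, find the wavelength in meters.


lambda = c / f = 3.0000e+08 / 6.3573e+09 = 0.04719 m

0.04719 m


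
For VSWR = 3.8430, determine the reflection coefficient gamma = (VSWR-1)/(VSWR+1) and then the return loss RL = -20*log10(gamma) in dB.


gamma = (3.8430 - 1) / (3.8430 + 1) = 0.5870328
RL = -20 * log10(0.5870328) = 4.627 dB

4.627 dB


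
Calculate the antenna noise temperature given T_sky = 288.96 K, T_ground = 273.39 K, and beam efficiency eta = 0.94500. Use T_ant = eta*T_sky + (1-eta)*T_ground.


T_ant = 0.94500 * 288.96 + (1 - 0.94500) * 273.39 = 288.1 K

288.1 K


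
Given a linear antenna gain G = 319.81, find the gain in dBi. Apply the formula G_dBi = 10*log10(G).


G_dBi = 10 * log10(319.81) = 25.05 dBi

25.05 dBi


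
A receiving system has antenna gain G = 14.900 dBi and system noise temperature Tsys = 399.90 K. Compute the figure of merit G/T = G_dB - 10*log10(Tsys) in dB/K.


G/T = 14.900 - 10*log10(399.90) = 14.900 - 26.01951 = -11.12 dB/K

-11.12 dB/K


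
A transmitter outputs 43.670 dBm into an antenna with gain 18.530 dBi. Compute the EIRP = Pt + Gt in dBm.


EIRP = Pt + Gt = 43.670 + 18.530 = 62.20 dBm

62.20 dBm


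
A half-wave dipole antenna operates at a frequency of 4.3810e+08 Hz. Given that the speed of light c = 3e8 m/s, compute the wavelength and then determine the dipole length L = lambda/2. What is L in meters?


lambda = c / f = 3.0000e+08 / 4.3810e+08 = 0.6847752 m
L = lambda / 2 = 0.6847752 / 2 = 0.3424 m

0.3424 m


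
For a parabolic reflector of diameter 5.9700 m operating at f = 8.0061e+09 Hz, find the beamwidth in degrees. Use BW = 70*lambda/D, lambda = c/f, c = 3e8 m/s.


lambda = c / f = 3.0000e+08 / 8.0061e+09 = 0.03747143 m
BW = 70 * 0.03747143 / 5.9700 = 0.4394 deg

0.4394 deg


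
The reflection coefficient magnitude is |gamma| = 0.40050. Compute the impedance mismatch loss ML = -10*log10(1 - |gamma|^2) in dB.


ML = -10 * log10(1 - 0.40050^2) = -10 * log10(0.83959975) = 0.7593 dB

0.7593 dB


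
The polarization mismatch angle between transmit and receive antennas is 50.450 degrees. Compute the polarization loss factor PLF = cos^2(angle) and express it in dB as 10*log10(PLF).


PLF_linear = cos^2(50.450 deg) = 0.4054523
PLF_dB = 10 * log10(0.4054523) = -3.921 dB

-3.921 dB


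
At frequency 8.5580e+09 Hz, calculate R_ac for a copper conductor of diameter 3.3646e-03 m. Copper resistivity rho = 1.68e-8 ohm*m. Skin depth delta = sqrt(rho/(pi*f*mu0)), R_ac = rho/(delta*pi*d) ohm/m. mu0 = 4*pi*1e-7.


delta = sqrt(1.68e-8 / (pi * 8.5580e+09 * 4*pi*1e-7)) = 7.051616e-07 m
R_ac = 1.68e-8 / (7.051616e-07 * pi * 3.3646e-03) = 2.254 ohm/m

2.254 ohm/m


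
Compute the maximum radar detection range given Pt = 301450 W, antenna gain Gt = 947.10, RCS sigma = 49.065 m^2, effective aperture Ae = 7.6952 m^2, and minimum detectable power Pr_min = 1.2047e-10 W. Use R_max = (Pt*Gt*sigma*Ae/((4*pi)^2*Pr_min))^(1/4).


R^4 = 301450*947.10*49.065*7.6952 / ((4*pi)^2 * 1.2047e-10) = 5.666360e+18
R_max = 5.666360e+18^0.25 = 48789 m

48789 m


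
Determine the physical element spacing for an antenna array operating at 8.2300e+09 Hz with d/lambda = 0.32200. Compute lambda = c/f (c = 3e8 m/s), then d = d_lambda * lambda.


lambda = c / f = 3.0000e+08 / 8.2300e+09 = 0.03645200 m
d = 0.32200 * 0.03645200 = 0.01174 m

0.01174 m


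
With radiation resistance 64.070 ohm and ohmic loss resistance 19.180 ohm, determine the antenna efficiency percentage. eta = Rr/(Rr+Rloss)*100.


eta = 64.070 / (64.070 + 19.180) * 100 = 76.96%

76.96%


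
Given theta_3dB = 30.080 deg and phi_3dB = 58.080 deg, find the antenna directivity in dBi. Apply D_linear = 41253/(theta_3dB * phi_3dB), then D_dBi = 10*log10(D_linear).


D_linear = 41253 / (30.080 * 58.080) = 23.61300
D_dBi = 10 * log10(23.61300) = 13.73 dBi

13.73 dBi


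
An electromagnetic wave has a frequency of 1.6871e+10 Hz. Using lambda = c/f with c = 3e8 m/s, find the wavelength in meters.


lambda = c / f = 3.0000e+08 / 1.6871e+10 = 0.01778 m

0.01778 m


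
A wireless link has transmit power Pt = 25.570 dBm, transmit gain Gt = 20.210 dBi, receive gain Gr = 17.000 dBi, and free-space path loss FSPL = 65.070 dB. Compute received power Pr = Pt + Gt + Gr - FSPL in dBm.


Pr = 25.570 + 20.210 + 17.000 - 65.070 = -2.29 dBm

-2.29 dBm


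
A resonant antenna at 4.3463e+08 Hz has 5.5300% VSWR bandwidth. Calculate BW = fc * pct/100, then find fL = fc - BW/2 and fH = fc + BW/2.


BW = 4.3463e+08 * 5.5300/100 = 2.403504e+07 Hz
fL = 4.3463e+08 - 2.403504e+07/2 = 4.226e+08 Hz
fH = 4.3463e+08 + 2.403504e+07/2 = 4.466e+08 Hz

BW=2.404e+07 Hz, fL=4.226e+08 Hz, fH=4.466e+08 Hz


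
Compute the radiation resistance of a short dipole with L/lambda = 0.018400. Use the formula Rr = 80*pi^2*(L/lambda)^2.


Rr = 80 * pi^2 * (0.018400)^2 = 80 * 9.869604 * 3.385600e-04 = 0.2673 ohm

0.2673 ohm


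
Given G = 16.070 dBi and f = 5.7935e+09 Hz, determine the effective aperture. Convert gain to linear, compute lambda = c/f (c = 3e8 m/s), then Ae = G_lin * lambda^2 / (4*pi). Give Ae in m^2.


lambda = c / f = 3.0000e+08 / 5.7935e+09 = 0.05178217 m
G_linear = 10^(16.070/10) = 40.45759
Ae = G_linear * lambda^2 / (4*pi) = 40.45759 * 0.05178217^2 / (4*pi) = 8.633e-03 m^2

8.633e-03 m^2


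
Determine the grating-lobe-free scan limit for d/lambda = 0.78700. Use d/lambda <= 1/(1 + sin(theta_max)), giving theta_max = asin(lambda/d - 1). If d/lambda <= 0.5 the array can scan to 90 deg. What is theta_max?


lambda/d - 1 = 1/0.78700 - 1 = 0.2706480
theta_max = asin(0.2706480) = 15.70 deg

15.70 deg


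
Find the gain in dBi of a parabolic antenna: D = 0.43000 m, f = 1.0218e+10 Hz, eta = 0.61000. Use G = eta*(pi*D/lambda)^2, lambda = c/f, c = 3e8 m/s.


lambda = c / f = 3.0000e+08 / 1.0218e+10 = 0.02935995 m
G_linear = 0.61000 * (pi * 0.43000 / 0.02935995)^2 = 1291.385
G_dBi = 10 * log10(1291.385) = 31.11 dBi

31.11 dBi


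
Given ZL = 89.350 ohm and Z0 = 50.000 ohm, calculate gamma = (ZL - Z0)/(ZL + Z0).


gamma = (89.350 - 50.000) / (89.350 + 50.000) = 0.2824

0.2824


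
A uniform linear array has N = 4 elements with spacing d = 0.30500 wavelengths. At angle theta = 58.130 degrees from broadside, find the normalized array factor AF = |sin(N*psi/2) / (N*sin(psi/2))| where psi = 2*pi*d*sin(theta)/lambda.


psi = 2*pi*0.30500*sin(58.130 deg) = 1.627475 rad
AF = |sin(4*1.627475/2) / (4*sin(1.627475/2))| = 0.03891

0.03891


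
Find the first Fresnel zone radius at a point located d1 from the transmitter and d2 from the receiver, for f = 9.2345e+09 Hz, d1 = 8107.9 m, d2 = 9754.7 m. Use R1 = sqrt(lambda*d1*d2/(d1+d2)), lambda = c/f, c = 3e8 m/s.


lambda = c / f = 3.0000e+08 / 9.2345e+09 = 0.03248687 m
R1 = sqrt(0.03248687 * 8107.9 * 9754.7 / (8107.9 + 9754.7)) = 11.99 m

11.99 m


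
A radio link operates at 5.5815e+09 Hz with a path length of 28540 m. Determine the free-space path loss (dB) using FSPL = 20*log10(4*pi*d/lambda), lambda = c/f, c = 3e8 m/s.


lambda = c / f = 3.0000e+08 / 5.5815e+09 = 0.05374899 m
FSPL = 20 * log10(4*pi*28540/0.05374899) = 136.5 dB

136.5 dB


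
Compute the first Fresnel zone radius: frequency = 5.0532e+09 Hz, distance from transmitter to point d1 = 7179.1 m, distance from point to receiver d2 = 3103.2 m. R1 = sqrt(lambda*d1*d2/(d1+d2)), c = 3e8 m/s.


lambda = c / f = 3.0000e+08 / 5.0532e+09 = 0.05936832 m
R1 = sqrt(0.05936832 * 7179.1 * 3103.2 / (7179.1 + 3103.2)) = 11.34 m

11.34 m


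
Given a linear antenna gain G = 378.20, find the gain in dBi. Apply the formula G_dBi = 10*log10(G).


G_dBi = 10 * log10(378.20) = 25.78 dBi

25.78 dBi


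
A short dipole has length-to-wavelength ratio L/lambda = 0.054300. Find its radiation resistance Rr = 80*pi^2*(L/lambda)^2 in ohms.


Rr = 80 * pi^2 * (0.054300)^2 = 80 * 9.869604 * 2.948490e-03 = 2.328 ohm

2.328 ohm


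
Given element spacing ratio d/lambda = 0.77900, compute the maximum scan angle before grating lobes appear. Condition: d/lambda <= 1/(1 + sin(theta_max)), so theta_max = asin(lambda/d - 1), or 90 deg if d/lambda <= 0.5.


lambda/d - 1 = 1/0.77900 - 1 = 0.2836970
theta_max = asin(0.2836970) = 16.48 deg

16.48 deg


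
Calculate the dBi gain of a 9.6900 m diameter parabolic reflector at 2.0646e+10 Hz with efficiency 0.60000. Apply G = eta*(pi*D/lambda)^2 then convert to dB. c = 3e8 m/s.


lambda = c / f = 3.0000e+08 / 2.0646e+10 = 0.01453066 m
G_linear = 0.60000 * (pi * 9.6900 / 0.01453066)^2 = 2.633467e+06
G_dBi = 10 * log10(2.633467e+06) = 64.21 dBi

64.21 dBi


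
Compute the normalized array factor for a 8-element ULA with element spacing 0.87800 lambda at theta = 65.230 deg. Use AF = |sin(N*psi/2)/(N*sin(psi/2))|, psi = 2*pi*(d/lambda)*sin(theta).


psi = 2*pi*0.87800*sin(65.230 deg) = 5.009089 rad
AF = |sin(8*5.009089/2) / (8*sin(5.009089/2))| = 0.1948

0.1948


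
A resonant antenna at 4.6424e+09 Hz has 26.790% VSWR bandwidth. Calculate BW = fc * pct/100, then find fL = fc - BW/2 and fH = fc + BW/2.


BW = 4.6424e+09 * 26.790/100 = 1.243699e+09 Hz
fL = 4.6424e+09 - 1.243699e+09/2 = 4.021e+09 Hz
fH = 4.6424e+09 + 1.243699e+09/2 = 5.264e+09 Hz

BW=1.244e+09 Hz, fL=4.021e+09 Hz, fH=5.264e+09 Hz


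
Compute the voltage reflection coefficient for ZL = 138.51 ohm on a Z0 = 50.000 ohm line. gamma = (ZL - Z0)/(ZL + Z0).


gamma = (138.51 - 50.000) / (138.51 + 50.000) = 0.4695

0.4695


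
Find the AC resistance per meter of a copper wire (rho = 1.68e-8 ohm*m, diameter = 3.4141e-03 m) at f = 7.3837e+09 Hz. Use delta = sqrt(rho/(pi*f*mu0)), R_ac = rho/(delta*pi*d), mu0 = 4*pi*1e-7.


delta = sqrt(1.68e-8 / (pi * 7.3837e+09 * 4*pi*1e-7)) = 7.591678e-07 m
R_ac = 1.68e-8 / (7.591678e-07 * pi * 3.4141e-03) = 2.063 ohm/m

2.063 ohm/m


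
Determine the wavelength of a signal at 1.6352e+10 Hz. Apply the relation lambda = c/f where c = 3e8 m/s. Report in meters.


lambda = c / f = 3.0000e+08 / 1.6352e+10 = 0.01835 m

0.01835 m


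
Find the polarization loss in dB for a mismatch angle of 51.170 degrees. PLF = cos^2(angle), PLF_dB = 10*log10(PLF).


PLF_linear = cos^2(51.170 deg) = 0.3931438
PLF_dB = 10 * log10(0.3931438) = -4.054 dB

-4.054 dB


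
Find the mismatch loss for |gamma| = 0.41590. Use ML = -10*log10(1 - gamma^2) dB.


ML = -10 * log10(1 - 0.41590^2) = -10 * log10(0.82702719) = 0.8248 dB

0.8248 dB


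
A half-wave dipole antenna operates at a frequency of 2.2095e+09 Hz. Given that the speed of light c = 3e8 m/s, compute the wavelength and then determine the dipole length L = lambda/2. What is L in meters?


lambda = c / f = 3.0000e+08 / 2.2095e+09 = 0.1357773 m
L = lambda / 2 = 0.1357773 / 2 = 0.06789 m

0.06789 m


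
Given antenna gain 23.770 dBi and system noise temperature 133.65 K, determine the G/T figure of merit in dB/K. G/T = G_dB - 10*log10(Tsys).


G/T = 23.770 - 10*log10(133.65) = 23.770 - 21.25969 = 2.510 dB/K

2.510 dB/K


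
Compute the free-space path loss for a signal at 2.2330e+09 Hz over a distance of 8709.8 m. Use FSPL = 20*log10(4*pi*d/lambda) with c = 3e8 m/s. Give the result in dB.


lambda = c / f = 3.0000e+08 / 2.2330e+09 = 0.1343484 m
FSPL = 20 * log10(4*pi*8709.8/0.1343484) = 118.2 dB

118.2 dB


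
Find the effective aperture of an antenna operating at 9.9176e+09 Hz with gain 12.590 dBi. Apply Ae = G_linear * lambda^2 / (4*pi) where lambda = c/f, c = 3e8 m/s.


lambda = c / f = 3.0000e+08 / 9.9176e+09 = 0.03024925 m
G_linear = 10^(12.590/10) = 18.15516
Ae = G_linear * lambda^2 / (4*pi) = 18.15516 * 0.03024925^2 / (4*pi) = 1.322e-03 m^2

1.322e-03 m^2


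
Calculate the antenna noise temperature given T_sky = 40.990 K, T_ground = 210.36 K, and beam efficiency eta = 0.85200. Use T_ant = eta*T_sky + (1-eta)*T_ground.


T_ant = 0.85200 * 40.990 + (1 - 0.85200) * 210.36 = 66.06 K

66.06 K


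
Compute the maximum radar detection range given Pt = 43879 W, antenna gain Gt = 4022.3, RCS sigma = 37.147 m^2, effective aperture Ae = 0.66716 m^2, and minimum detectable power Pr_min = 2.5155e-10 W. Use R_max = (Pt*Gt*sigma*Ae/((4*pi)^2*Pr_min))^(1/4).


R^4 = 43879*4022.3*37.147*0.66716 / ((4*pi)^2 * 2.5155e-10) = 1.101136e+17
R_max = 1.101136e+17^0.25 = 18216 m

18216 m


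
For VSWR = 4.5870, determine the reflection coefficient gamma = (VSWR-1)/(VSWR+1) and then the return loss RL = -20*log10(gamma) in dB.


gamma = (4.5870 - 1) / (4.5870 + 1) = 0.6420261
RL = -20 * log10(0.6420261) = 3.849 dB

3.849 dB


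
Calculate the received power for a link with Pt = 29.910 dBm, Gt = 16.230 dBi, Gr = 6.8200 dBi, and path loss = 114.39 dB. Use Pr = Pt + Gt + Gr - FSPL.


Pr = 29.910 + 16.230 + 6.8200 - 114.39 = -61.43 dBm

-61.43 dBm


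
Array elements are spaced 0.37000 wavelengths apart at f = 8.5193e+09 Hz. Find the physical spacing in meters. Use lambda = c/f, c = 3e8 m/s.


lambda = c / f = 3.0000e+08 / 8.5193e+09 = 0.03521416 m
d = 0.37000 * 0.03521416 = 0.01303 m

0.01303 m


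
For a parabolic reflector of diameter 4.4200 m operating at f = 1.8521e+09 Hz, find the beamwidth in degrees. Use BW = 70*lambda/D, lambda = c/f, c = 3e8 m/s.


lambda = c / f = 3.0000e+08 / 1.8521e+09 = 0.1619783 m
BW = 70 * 0.1619783 / 4.4200 = 2.565 deg

2.565 deg


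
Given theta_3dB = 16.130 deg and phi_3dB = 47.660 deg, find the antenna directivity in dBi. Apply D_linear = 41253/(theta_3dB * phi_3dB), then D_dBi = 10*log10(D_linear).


D_linear = 41253 / (16.130 * 47.660) = 53.66203
D_dBi = 10 * log10(53.66203) = 17.30 dBi

17.30 dBi


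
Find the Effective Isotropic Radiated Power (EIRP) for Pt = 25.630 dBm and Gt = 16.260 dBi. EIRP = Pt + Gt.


EIRP = Pt + Gt = 25.630 + 16.260 = 41.89 dBm

41.89 dBm


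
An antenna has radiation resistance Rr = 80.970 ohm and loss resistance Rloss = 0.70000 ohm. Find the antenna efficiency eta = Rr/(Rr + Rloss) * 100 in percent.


eta = 80.970 / (80.970 + 0.70000) * 100 = 99.14%

99.14%


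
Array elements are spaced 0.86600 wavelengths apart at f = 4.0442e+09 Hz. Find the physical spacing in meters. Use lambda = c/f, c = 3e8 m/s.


lambda = c / f = 3.0000e+08 / 4.0442e+09 = 0.07418031 m
d = 0.86600 * 0.07418031 = 0.06424 m

0.06424 m


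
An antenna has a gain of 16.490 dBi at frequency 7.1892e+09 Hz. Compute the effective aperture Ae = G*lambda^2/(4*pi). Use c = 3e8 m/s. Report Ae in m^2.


lambda = c / f = 3.0000e+08 / 7.1892e+09 = 0.04172926 m
G_linear = 10^(16.490/10) = 44.56562
Ae = G_linear * lambda^2 / (4*pi) = 44.56562 * 0.04172926^2 / (4*pi) = 6.175e-03 m^2

6.175e-03 m^2


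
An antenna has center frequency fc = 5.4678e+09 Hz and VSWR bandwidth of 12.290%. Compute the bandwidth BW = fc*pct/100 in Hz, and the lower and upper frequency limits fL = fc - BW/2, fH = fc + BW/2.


BW = 5.4678e+09 * 12.290/100 = 6.719926e+08 Hz
fL = 5.4678e+09 - 6.719926e+08/2 = 5.132e+09 Hz
fH = 5.4678e+09 + 6.719926e+08/2 = 5.804e+09 Hz

BW=6.720e+08 Hz, fL=5.132e+09 Hz, fH=5.804e+09 Hz


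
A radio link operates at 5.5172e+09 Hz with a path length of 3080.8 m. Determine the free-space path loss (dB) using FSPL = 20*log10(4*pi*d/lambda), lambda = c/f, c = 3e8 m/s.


lambda = c / f = 3.0000e+08 / 5.5172e+09 = 0.05437541 m
FSPL = 20 * log10(4*pi*3080.8/0.05437541) = 117.0 dB

117.0 dB


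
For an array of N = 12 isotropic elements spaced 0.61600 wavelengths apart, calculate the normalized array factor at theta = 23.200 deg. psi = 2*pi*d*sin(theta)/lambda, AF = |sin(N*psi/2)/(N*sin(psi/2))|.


psi = 2*pi*0.61600*sin(23.200 deg) = 1.524729 rad
AF = |sin(12*1.524729/2) / (12*sin(1.524729/2))| = 0.03293

0.03293


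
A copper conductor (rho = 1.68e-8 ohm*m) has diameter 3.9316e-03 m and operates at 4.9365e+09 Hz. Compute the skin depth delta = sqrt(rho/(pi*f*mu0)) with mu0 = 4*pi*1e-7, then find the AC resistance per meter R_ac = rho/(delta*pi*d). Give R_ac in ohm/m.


delta = sqrt(1.68e-8 / (pi * 4.9365e+09 * 4*pi*1e-7)) = 9.284643e-07 m
R_ac = 1.68e-8 / (9.284643e-07 * pi * 3.9316e-03) = 1.465 ohm/m

1.465 ohm/m


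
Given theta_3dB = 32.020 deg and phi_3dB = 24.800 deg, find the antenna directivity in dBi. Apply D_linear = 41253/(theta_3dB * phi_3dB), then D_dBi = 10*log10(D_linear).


D_linear = 41253 / (32.020 * 24.800) = 51.94964
D_dBi = 10 * log10(51.94964) = 17.16 dBi

17.16 dBi


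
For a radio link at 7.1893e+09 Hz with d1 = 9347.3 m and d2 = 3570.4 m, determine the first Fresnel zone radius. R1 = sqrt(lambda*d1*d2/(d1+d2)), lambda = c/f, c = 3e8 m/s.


lambda = c / f = 3.0000e+08 / 7.1893e+09 = 0.04172868 m
R1 = sqrt(0.04172868 * 9347.3 * 3570.4 / (9347.3 + 3570.4)) = 10.38 m

10.38 m


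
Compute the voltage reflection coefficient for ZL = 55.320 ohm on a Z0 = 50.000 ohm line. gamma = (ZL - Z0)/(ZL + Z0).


gamma = (55.320 - 50.000) / (55.320 + 50.000) = 0.05051

0.05051


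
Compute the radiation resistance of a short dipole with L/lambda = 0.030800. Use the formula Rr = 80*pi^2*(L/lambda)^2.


Rr = 80 * pi^2 * (0.030800)^2 = 80 * 9.869604 * 9.486400e-04 = 0.7490 ohm

0.7490 ohm


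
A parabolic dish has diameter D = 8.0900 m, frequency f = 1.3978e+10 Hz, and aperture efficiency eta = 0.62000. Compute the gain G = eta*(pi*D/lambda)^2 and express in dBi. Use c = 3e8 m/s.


lambda = c / f = 3.0000e+08 / 1.3978e+10 = 0.02146230 m
G_linear = 0.62000 * (pi * 8.0900 / 0.02146230)^2 = 869432.7
G_dBi = 10 * log10(869432.7) = 59.39 dBi

59.39 dBi


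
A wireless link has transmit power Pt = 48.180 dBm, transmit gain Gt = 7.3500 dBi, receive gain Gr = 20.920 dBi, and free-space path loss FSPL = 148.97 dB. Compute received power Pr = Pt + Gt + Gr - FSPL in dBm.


Pr = 48.180 + 7.3500 + 20.920 - 148.97 = -72.52 dBm

-72.52 dBm


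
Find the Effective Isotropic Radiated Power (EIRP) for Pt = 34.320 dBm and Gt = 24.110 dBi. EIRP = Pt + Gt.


EIRP = Pt + Gt = 34.320 + 24.110 = 58.43 dBm

58.43 dBm


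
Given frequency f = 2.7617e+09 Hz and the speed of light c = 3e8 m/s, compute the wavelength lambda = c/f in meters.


lambda = c / f = 3.0000e+08 / 2.7617e+09 = 0.1086 m

0.1086 m


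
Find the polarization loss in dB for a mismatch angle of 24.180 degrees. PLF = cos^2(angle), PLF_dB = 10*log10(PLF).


PLF_linear = cos^2(24.180 deg) = 0.8322241
PLF_dB = 10 * log10(0.8322241) = -0.7976 dB

-0.7976 dB


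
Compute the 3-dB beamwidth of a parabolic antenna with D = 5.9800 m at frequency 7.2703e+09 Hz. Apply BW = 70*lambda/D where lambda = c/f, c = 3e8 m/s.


lambda = c / f = 3.0000e+08 / 7.2703e+09 = 0.04126377 m
BW = 70 * 0.04126377 / 5.9800 = 0.4830 deg

0.4830 deg


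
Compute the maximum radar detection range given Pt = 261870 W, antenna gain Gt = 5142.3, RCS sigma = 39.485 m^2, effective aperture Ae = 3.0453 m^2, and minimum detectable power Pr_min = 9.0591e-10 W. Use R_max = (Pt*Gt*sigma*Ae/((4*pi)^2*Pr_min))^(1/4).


R^4 = 261870*5142.3*39.485*3.0453 / ((4*pi)^2 * 9.0591e-10) = 1.131881e+18
R_max = 1.131881e+18^0.25 = 32617 m

32617 m


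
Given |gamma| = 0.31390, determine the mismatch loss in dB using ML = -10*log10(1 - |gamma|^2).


ML = -10 * log10(1 - 0.31390^2) = -10 * log10(0.90146679) = 0.4505 dB

0.4505 dB


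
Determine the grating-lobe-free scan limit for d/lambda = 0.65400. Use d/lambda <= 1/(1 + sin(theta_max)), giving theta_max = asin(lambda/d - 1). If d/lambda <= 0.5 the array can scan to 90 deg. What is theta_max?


lambda/d - 1 = 1/0.65400 - 1 = 0.5290520
theta_max = asin(0.5290520) = 31.94 deg

31.94 deg


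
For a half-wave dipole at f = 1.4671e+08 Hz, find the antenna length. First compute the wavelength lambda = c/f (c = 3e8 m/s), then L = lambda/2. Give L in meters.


lambda = c / f = 3.0000e+08 / 1.4671e+08 = 2.044850 m
L = lambda / 2 = 2.044850 / 2 = 1.022 m

1.022 m


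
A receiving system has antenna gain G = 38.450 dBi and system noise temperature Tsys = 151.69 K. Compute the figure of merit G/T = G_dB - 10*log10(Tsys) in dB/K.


G/T = 38.450 - 10*log10(151.69) = 38.450 - 21.80957 = 16.64 dB/K

16.64 dB/K


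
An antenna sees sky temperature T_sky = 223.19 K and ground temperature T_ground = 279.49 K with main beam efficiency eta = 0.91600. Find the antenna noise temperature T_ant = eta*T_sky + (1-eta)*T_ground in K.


T_ant = 0.91600 * 223.19 + (1 - 0.91600) * 279.49 = 227.9 K

227.9 K


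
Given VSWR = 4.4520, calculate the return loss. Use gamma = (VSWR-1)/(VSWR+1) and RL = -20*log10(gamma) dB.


gamma = (4.4520 - 1) / (4.4520 + 1) = 0.6331621
RL = -20 * log10(0.6331621) = 3.970 dB

3.970 dB


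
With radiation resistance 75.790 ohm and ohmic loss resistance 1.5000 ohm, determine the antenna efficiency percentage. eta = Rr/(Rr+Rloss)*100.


eta = 75.790 / (75.790 + 1.5000) * 100 = 98.06%

98.06%


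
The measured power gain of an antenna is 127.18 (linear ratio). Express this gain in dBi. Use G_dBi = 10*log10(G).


G_dBi = 10 * log10(127.18) = 21.04 dBi

21.04 dBi


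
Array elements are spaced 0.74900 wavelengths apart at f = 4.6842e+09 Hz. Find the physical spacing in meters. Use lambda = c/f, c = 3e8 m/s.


lambda = c / f = 3.0000e+08 / 4.6842e+09 = 0.06404509 m
d = 0.74900 * 0.06404509 = 0.04797 m

0.04797 m


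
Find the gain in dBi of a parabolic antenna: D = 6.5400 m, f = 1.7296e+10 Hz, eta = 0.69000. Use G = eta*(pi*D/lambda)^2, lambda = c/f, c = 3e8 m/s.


lambda = c / f = 3.0000e+08 / 1.7296e+10 = 0.01734505 m
G_linear = 0.69000 * (pi * 6.5400 / 0.01734505)^2 = 968173.6
G_dBi = 10 * log10(968173.6) = 59.86 dBi

59.86 dBi


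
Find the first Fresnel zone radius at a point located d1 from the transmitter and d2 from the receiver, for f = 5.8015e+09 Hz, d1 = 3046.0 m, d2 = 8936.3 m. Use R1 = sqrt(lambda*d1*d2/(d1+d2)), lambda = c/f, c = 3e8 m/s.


lambda = c / f = 3.0000e+08 / 5.8015e+09 = 0.05171076 m
R1 = sqrt(0.05171076 * 3046.0 * 8936.3 / (3046.0 + 8936.3)) = 10.84 m

10.84 m


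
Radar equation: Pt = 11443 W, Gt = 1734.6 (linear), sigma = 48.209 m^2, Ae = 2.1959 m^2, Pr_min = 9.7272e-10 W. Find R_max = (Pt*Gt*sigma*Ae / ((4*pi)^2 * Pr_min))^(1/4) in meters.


R^4 = 11443*1734.6*48.209*2.1959 / ((4*pi)^2 * 9.7272e-10) = 1.367957e+16
R_max = 1.367957e+16^0.25 = 10815 m

10815 m


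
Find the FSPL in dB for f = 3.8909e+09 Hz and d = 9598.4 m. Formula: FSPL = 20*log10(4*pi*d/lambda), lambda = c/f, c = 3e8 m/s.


lambda = c / f = 3.0000e+08 / 3.8909e+09 = 0.07710298 m
FSPL = 20 * log10(4*pi*9598.4/0.07710298) = 123.9 dB

123.9 dB


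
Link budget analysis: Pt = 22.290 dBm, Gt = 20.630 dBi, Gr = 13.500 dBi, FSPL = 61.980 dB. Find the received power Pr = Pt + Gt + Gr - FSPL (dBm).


Pr = 22.290 + 20.630 + 13.500 - 61.980 = -5.56 dBm

-5.56 dBm


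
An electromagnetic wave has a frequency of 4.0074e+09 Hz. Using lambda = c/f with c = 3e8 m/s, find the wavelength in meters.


lambda = c / f = 3.0000e+08 / 4.0074e+09 = 0.07486 m

0.07486 m


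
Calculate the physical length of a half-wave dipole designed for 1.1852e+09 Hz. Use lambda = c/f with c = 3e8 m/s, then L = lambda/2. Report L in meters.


lambda = c / f = 3.0000e+08 / 1.1852e+09 = 0.2531218 m
L = lambda / 2 = 0.2531218 / 2 = 0.1266 m

0.1266 m


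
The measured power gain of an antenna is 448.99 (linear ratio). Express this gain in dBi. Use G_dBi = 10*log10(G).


G_dBi = 10 * log10(448.99) = 26.52 dBi

26.52 dBi


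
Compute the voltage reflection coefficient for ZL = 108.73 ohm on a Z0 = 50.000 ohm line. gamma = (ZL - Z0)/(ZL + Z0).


gamma = (108.73 - 50.000) / (108.73 + 50.000) = 0.3700

0.3700


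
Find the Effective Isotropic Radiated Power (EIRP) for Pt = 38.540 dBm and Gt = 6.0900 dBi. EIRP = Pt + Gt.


EIRP = Pt + Gt = 38.540 + 6.0900 = 44.63 dBm

44.63 dBm


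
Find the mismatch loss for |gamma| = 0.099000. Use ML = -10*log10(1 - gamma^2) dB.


ML = -10 * log10(1 - 0.099000^2) = -10 * log10(0.990199) = 0.04278 dB

0.04278 dB


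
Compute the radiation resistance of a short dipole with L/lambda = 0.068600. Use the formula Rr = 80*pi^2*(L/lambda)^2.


Rr = 80 * pi^2 * (0.068600)^2 = 80 * 9.869604 * 4.705960e-03 = 3.716 ohm

3.716 ohm


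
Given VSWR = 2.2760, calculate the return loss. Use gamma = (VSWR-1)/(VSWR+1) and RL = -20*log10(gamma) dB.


gamma = (2.2760 - 1) / (2.2760 + 1) = 0.3894994
RL = -20 * log10(0.3894994) = 8.190 dB

8.190 dB


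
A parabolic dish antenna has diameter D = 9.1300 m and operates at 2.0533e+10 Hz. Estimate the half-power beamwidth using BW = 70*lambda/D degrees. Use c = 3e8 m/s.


lambda = c / f = 3.0000e+08 / 2.0533e+10 = 0.01461063 m
BW = 70 * 0.01461063 / 9.1300 = 0.1120 deg

0.1120 deg


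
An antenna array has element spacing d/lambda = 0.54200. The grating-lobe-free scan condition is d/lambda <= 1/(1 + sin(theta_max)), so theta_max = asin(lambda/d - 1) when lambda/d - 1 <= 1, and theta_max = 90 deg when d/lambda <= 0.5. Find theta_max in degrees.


lambda/d - 1 = 1/0.54200 - 1 = 0.8450185
theta_max = asin(0.8450185) = 57.67 deg

57.67 deg
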